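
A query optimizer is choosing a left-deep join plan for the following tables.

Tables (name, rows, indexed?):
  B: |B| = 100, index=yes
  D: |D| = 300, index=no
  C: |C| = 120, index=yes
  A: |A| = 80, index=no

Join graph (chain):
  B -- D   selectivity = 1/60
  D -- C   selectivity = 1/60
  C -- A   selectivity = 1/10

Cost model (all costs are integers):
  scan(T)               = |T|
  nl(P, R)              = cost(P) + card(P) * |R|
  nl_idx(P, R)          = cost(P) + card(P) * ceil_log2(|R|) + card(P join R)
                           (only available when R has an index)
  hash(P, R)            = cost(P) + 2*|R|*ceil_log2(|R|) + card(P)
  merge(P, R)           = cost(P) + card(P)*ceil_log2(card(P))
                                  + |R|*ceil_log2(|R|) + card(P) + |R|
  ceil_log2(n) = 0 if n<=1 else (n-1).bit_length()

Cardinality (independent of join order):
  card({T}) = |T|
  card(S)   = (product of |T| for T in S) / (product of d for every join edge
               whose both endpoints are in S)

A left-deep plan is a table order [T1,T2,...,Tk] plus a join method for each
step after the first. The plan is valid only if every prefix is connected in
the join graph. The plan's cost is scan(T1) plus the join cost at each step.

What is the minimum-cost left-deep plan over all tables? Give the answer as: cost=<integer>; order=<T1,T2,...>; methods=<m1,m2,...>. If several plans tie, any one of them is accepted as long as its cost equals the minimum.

Selinger DP (subsets sized 1..n):
  {B}: scan cost=100, card=100
  {D}: scan cost=300, card=300
  {C}: scan cost=120, card=120
  {A}: scan cost=80, card=80
  {BD}: card=500; try (B,hash)→2000, (B,nl_idx)→2900, (D,merge)→3900, (B,merge)→4100, (D,hash)→5600, (D,nl)→30100 …(+1); best=2000 via (B,hash)
  {CD}: card=600; try (C,hash)→2280, (C,nl_idx)→3000, (D,merge)→4080, (C,merge)→4260, (D,hash)→5640, (D,nl)→36120 …(+1); best=2280 via (C,hash)
  {AC}: card=960; try (A,hash)→1360, (C,nl_idx)→1600, (C,merge)→1680, (A,merge)→1720, (C,hash)→1840, (C,nl)→9680 …(+1); best=1360 via (A,hash)
  {BCD}: card=1000; try (C,hash)→4180, (B,hash)→4280, (C,nl_idx)→6500, (B,nl_idx)→7480, (C,merge)→7960, (B,merge)→9680 …(+2); best=4180 via (C,hash)
  {ACD}: card=4800; try (A,hash)→4000, (D,hash)→7720, (A,merge)→9520, (D,merge)→14920, (A,nl)→50280, (D,nl)→289360; best=4000 via (A,hash)
  {ABCD}: card=8000; try (A,hash)→6300, (B,hash)→10200, (A,merge)→15820, (B,nl_idx)→45600, (B,merge)→72000, (A,nl)→84180 …(+1); best=6300 via (A,hash)

cost=6300; order=D,B,C,A; methods=hash,hash,hash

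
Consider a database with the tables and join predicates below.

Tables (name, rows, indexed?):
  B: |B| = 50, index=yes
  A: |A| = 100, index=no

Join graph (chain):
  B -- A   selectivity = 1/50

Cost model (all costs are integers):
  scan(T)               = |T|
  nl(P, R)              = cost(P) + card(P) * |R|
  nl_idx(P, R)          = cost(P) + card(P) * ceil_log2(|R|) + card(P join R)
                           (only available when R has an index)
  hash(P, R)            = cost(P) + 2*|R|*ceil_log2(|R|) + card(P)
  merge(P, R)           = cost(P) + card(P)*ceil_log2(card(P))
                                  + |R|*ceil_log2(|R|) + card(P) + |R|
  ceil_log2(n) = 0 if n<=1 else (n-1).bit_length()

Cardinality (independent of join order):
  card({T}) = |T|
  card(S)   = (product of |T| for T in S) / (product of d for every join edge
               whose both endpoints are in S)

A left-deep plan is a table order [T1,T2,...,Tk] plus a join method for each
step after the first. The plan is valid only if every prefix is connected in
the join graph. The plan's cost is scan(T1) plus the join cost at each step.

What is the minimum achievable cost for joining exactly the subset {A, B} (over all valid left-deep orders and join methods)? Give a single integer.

Selinger DP over subsets of {A,B}:
  {B}: scan cost=50, card=50
  {A}: scan cost=100, card=100
  {AB}: card=100; try (B,hash)→800, (B,nl_idx)→800, (A,merge)→1200, (B,merge)→1250, (A,hash)→1500, (A,nl)→5050 …(+1); best=800 via (B,hash)

800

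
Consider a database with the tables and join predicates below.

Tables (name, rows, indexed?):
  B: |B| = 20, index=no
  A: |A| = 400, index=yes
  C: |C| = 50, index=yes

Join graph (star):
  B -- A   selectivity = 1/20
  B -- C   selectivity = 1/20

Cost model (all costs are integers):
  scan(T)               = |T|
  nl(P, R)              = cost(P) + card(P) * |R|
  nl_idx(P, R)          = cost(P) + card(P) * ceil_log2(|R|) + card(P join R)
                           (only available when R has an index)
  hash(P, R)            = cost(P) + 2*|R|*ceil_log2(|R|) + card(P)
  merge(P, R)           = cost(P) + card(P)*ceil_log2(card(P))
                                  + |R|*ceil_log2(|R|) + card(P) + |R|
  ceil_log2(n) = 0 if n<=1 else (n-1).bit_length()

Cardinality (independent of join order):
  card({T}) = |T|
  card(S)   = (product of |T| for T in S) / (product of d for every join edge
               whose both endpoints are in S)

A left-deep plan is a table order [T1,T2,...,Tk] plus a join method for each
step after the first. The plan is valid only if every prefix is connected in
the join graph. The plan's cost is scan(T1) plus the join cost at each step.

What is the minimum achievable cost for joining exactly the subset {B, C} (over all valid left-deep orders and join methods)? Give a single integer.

Selinger DP over subsets of {B,C}:
  {B}: scan cost=20, card=20
  {C}: scan cost=50, card=50
  {BC}: card=50; try (C,nl_idx)→190, (B,hash)→300, (C,merge)→490, (B,merge)→520, (C,hash)→640, (C,nl)→1020 …(+1); best=190 via (C,nl_idx)

190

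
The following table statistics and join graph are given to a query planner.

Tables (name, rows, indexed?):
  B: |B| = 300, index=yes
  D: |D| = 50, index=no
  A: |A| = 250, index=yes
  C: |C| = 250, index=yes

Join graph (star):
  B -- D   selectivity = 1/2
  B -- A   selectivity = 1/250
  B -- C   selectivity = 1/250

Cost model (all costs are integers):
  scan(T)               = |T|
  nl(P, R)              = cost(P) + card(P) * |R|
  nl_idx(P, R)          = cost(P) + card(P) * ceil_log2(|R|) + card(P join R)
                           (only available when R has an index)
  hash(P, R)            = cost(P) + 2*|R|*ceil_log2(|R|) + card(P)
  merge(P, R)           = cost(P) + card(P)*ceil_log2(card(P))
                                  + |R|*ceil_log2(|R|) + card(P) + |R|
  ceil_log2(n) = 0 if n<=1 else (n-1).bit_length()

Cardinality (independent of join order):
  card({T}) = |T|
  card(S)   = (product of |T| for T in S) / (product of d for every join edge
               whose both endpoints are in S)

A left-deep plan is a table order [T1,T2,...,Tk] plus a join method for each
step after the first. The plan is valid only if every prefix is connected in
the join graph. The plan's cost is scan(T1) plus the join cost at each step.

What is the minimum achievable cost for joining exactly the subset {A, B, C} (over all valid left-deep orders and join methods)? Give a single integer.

Selinger DP over subsets of {A,B,C}:
  {B}: scan cost=300, card=300
  {A}: scan cost=250, card=250
  {C}: scan cost=250, card=250
  {AB}: card=300; try (B,nl_idx)→2800, (A,nl_idx)→3000, (A,hash)→4600, (B,merge)→5500, (A,merge)→5550, (B,hash)→5900 …(+2); best=2800 via (B,nl_idx)
  {BC}: card=300; try (B,nl_idx)→2800, (C,nl_idx)→3000, (C,hash)→4600, (B,merge)→5500, (C,merge)→5550, (B,hash)→5900 …(+2); best=2800 via (B,nl_idx)
  {ABC}: card=300; try (C,nl_idx)→5500, (A,nl_idx)→5500, (C,hash)→7100, (A,hash)→7100, (C,merge)→8050, (A,merge)→8050 …(+2); best=5500 via (C,nl_idx)

5500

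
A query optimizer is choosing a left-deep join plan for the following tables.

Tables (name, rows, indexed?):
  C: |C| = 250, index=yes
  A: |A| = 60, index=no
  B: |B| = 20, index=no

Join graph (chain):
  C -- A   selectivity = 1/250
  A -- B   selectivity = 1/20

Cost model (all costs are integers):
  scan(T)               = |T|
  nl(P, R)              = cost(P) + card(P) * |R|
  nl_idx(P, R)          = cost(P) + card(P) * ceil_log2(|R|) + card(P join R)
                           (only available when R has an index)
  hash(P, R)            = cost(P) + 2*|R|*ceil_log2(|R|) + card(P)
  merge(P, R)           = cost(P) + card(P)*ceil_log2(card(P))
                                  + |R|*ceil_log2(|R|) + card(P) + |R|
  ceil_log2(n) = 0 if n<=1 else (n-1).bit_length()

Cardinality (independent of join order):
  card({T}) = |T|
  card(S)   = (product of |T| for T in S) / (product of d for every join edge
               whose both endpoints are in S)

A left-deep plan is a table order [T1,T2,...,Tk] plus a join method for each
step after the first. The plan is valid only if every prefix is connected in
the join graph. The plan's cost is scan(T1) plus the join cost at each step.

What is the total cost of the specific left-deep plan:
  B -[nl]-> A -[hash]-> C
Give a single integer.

step 1: scan B: cost=20, card=20
step 2: join A via nl
    card(P join A) = 20*60/(20) = 60
    cost = 20 + 20*60 = 1220
step 3: join C via hash
    card(P join C) = 60*250/(250) = 60
    cost = 1220 + 2*250*8 + 60 = 5280

5280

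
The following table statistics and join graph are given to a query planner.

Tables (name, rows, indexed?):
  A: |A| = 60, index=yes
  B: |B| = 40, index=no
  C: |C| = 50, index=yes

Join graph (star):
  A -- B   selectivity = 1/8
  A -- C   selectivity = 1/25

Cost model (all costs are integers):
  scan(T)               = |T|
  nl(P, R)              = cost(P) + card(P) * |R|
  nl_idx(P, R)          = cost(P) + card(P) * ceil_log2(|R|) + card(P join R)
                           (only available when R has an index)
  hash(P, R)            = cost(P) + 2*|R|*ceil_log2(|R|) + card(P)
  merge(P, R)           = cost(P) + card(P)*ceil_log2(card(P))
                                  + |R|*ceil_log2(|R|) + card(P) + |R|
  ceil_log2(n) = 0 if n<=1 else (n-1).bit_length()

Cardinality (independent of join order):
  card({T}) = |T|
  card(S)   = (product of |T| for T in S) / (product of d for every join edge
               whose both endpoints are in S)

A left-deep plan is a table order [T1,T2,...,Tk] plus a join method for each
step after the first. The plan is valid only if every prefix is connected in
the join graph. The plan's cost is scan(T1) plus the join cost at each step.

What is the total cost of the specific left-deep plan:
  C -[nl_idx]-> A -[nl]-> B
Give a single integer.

step 1: scan C: cost=50, card=50
step 2: join A via nl_idx
    card(P join A) = 50*60/(25) = 120
    cost = 50 + 50*6 + 120 = 470
step 3: join B via nl
    card(P join B) = 120*40/(8) = 600
    cost = 470 + 120*40 = 5270

5270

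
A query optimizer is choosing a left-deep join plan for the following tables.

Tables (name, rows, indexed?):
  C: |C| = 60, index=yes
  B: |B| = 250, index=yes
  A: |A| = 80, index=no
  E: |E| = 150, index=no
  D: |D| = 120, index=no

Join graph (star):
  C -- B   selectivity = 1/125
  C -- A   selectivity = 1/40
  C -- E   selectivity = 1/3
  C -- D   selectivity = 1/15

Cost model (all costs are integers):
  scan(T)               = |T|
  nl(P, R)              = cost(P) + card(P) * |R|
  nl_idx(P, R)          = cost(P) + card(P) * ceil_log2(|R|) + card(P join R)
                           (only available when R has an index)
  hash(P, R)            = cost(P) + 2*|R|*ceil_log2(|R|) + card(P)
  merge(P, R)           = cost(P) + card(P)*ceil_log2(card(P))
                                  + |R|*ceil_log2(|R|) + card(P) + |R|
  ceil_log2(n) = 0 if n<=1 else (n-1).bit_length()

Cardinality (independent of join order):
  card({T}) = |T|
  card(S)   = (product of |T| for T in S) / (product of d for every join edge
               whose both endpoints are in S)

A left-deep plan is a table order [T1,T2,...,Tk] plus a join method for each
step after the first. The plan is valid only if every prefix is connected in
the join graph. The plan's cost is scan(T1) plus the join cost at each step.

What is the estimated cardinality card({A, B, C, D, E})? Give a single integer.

96000

Tables in S: A(80), B(250), C(60), D(120), E(150)
Edges inside S: C-B(d=125), C-A(d=40), C-E(d=3), C-D(d=15)
numerator = 80 * 250 * 60 * 120 * 150 = 21600000000
denominator = 125 * 40 * 3 * 15 = 225000
card(S) = 21600000000 / 225000 = 96000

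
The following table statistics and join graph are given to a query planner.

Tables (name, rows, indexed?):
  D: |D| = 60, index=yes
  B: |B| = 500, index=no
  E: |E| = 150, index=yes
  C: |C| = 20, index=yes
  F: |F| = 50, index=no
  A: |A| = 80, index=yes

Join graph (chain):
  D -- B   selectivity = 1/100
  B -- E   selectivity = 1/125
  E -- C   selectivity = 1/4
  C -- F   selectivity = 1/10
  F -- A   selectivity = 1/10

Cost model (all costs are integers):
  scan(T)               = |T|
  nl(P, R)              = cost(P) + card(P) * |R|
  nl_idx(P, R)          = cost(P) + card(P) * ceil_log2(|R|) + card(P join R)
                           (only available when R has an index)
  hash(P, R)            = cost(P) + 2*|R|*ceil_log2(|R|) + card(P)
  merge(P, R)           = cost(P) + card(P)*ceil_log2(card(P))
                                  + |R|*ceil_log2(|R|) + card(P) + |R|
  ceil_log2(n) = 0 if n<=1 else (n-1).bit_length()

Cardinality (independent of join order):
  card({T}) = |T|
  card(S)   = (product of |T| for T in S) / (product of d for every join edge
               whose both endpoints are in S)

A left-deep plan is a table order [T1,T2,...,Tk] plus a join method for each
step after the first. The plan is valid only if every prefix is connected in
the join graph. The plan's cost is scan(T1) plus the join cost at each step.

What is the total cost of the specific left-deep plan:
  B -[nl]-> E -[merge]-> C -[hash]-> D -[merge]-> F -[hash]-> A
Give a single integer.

step 1: scan B: cost=500, card=500
step 2: join E via nl
    card(P join E) = 500*150/(125) = 600
    cost = 500 + 500*150 = 75500
step 3: join C via merge
    card(P join C) = 600*20/(4) = 3000
    cost = 75500 + 600*10 + 20*5 + 600 + 20 = 82220
step 4: join D via hash
    card(P join D) = 3000*60/(100) = 1800
    cost = 82220 + 2*60*6 + 3000 = 85940
step 5: join F via merge
    card(P join F) = 1800*50/(10) = 9000
    cost = 85940 + 1800*11 + 50*6 + 1800 + 50 = 107890
step 6: join A via hash
    card(P join A) = 9000*80/(10) = 72000
    cost = 107890 + 2*80*7 + 9000 = 118010

118010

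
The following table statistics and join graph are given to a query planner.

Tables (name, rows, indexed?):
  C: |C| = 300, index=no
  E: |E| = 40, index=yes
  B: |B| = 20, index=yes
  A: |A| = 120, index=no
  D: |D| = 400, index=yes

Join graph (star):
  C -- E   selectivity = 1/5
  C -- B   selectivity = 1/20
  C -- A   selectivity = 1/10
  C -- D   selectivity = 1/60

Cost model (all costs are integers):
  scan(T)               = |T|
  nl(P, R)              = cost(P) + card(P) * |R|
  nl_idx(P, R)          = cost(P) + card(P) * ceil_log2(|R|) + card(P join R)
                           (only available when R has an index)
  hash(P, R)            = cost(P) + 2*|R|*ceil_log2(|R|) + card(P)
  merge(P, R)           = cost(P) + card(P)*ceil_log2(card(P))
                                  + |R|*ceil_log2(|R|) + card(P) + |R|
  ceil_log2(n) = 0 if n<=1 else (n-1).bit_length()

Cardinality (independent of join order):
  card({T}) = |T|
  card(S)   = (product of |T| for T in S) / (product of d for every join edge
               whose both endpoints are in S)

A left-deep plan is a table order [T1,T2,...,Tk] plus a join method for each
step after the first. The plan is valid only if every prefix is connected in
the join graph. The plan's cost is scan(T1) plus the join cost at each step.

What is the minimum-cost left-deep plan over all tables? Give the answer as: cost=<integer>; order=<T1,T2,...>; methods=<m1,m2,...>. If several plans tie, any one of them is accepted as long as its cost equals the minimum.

Selinger DP (subsets sized 1..n):
  {C}: scan cost=300, card=300
  {E}: scan cost=40, card=40
  {B}: scan cost=20, card=20
  {A}: scan cost=120, card=120
  {D}: scan cost=400, card=400
  {CE}: card=2400; try (E,hash)→1080, (C,merge)→3320, (E,merge)→3580, (E,nl_idx)→4500, (C,hash)→5480, (C,nl)→12040 …(+1); best=1080 via (E,hash)
  {BC}: card=300; try (B,hash)→800, (B,nl_idx)→2100, (C,merge)→3140, (B,merge)→3420, (C,hash)→5440, (C,nl)→6020 …(+1); best=800 via (B,hash)
  {AC}: card=3600; try (A,hash)→2280, (C,merge)→4080, (A,merge)→4260, (C,hash)→5640, (C,nl)→36120, (A,nl)→36300; best=2280 via (A,hash)
  {CD}: card=2000; try (D,nl_idx)→5000, (C,hash)→6200, (D,merge)→7300, (C,merge)→7400, (D,hash)→7800, (D,nl)→120300 …(+1); best=5000 via (D,nl_idx)
  {BCE}: card=2400; try (E,hash)→1580, (B,hash)→3680, (E,merge)→4080, (E,nl_idx)→5000, (E,nl)→12800, (B,nl_idx)→15480 …(+2); best=1580 via (E,hash)
  {ACE}: card=28800; try (A,hash)→5160, (E,hash)→6360, (A,merge)→33240, (E,merge)→49360, (E,nl_idx)→52680, (E,nl)→146280 …(+1); best=5160 via (A,hash)
  {CDE}: card=16000; try (E,hash)→7480, (D,hash)→10680, (E,merge)→29280, (E,nl_idx)→33000, (D,merge)→36280, (D,nl_idx)→38680 …(+2); best=7480 via (E,hash)
  {ABC}: card=3600; try (A,hash)→2780, (A,merge)→4760, (B,hash)→6080, (B,nl_idx)→23880, (A,nl)→36800, (B,merge)→49200 …(+1); best=2780 via (A,hash)
  {BCD}: card=2000; try (D,nl_idx)→5500, (B,hash)→7200, (D,merge)→7800, (D,hash)→8300, (B,nl_idx)→17000, (B,merge)→29120 …(+2); best=5500 via (D,nl_idx)
  {ACD}: card=24000; try (A,hash)→8680, (D,hash)→13080, (A,merge)→29960, (D,merge)→53080, (D,nl_idx)→58680, (A,nl)→245000 …(+1); best=8680 via (A,hash)
  {ABCE}: card=28800; try (A,hash)→5660, (E,hash)→6860, (A,merge)→33740, (B,hash)→34160, (E,merge)→49860, (E,nl_idx)→53180 …(+5); best=5660 via (A,hash)
  {BCDE}: card=16000; try (E,hash)→7980, (D,hash)→11180, (B,hash)→23680, (E,merge)→29780, (E,nl_idx)→33500, (D,merge)→36780 …(+6); best=7980 via (E,hash)
  {ACDE}: card=192000; try (A,hash)→25160, (E,hash)→33160, (D,hash)→41160, (A,merge)→248440, (E,nl_idx)→344680, (E,merge)→392960 …(+5); best=25160 via (A,hash)
  {ABCD}: card=24000; try (A,hash)→9180, (D,hash)→13580, (A,merge)→30460, (B,hash)→32880, (D,merge)→53580, (D,nl_idx)→59180 …(+5); best=9180 via (A,hash)
  {ABCDE}: card=192000; try (A,hash)→25660, (E,hash)→33660, (D,hash)→41660, (B,hash)→217360, (A,merge)→248940, (E,nl_idx)→345180 …(+9); best=25660 via (A,hash)

cost=25660; order=C,B,D,E,A; methods=hash,nl_idx,hash,hash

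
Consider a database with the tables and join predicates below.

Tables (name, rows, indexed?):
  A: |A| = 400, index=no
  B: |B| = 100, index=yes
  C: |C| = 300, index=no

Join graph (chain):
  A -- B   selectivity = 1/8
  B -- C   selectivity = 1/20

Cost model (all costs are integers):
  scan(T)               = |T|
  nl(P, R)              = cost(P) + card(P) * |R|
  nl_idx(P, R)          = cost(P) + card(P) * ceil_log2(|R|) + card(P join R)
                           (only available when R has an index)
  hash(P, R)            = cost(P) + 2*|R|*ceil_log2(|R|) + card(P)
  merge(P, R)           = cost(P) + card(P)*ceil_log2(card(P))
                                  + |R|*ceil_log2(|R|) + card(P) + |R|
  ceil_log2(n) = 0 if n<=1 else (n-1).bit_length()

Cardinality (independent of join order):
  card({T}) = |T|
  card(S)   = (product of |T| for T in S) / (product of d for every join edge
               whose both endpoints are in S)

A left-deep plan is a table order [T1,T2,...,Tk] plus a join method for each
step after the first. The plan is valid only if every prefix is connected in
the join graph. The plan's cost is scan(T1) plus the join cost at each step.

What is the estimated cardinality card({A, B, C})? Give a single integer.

Tables in S: A(400), B(100), C(300)
Edges inside S: A-B(d=8), B-C(d=20)
numerator = 400 * 100 * 300 = 12000000
denominator = 8 * 20 = 160
card(S) = 12000000 / 160 = 75000

75000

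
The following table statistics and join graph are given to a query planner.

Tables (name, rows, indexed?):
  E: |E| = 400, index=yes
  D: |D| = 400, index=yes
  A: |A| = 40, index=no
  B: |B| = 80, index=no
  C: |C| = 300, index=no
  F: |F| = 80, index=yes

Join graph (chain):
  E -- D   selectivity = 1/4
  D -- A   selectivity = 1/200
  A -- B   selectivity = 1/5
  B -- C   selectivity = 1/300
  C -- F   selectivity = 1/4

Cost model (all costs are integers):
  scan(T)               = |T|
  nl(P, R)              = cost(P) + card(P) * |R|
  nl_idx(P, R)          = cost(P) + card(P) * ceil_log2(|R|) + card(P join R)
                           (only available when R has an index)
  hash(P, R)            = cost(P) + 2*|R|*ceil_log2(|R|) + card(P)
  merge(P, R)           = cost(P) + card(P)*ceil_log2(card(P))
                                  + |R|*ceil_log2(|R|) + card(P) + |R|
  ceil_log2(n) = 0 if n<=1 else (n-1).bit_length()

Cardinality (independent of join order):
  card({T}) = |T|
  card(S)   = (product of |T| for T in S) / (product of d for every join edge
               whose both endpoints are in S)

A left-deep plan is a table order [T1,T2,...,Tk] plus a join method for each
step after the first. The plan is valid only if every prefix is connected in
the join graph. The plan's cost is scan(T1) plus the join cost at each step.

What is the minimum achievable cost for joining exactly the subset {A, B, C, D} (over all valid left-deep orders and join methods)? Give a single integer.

Selinger DP over subsets of {A,B,C,D}:
  {D}: scan cost=400, card=400
  {A}: scan cost=40, card=40
  {B}: scan cost=80, card=80
  {C}: scan cost=300, card=300
  {AD}: card=80; try (D,nl_idx)→480, (A,hash)→1280, (D,merge)→4320, (A,merge)→4680, (D,hash)→7280, (D,nl)→16040 …(+1); best=480 via (D,nl_idx)
  {AB}: card=640; try (A,hash)→640, (B,merge)→960, (A,merge)→1000, (B,hash)→1200, (B,nl)→3240, (A,nl)→3280; best=640 via (A,hash)
  {BC}: card=80; try (B,hash)→1720, (C,merge)→3720, (B,merge)→3940, (C,hash)→5560, (C,nl)→24080, (B,nl)→24300; best=1720 via (B,hash)
  {ABD}: card=1280; try (B,hash)→1680, (B,merge)→1760, (B,nl)→6880, (D,nl_idx)→7680, (D,hash)→8480, (D,merge)→11680 …(+1); best=1680 via (B,hash)
  {ABC}: card=640; try (A,hash)→2280, (A,merge)→2640, (A,nl)→4920, (C,hash)→6680, (C,merge)→10680, (C,nl)→192640; best=2280 via (A,hash)
  {ABCD}: card=1280; try (C,hash)→8360, (D,nl_idx)→9320, (D,hash)→10120, (D,merge)→13320, (C,merge)→20040, (D,nl)→258280 …(+1); best=8360 via (C,hash)

8360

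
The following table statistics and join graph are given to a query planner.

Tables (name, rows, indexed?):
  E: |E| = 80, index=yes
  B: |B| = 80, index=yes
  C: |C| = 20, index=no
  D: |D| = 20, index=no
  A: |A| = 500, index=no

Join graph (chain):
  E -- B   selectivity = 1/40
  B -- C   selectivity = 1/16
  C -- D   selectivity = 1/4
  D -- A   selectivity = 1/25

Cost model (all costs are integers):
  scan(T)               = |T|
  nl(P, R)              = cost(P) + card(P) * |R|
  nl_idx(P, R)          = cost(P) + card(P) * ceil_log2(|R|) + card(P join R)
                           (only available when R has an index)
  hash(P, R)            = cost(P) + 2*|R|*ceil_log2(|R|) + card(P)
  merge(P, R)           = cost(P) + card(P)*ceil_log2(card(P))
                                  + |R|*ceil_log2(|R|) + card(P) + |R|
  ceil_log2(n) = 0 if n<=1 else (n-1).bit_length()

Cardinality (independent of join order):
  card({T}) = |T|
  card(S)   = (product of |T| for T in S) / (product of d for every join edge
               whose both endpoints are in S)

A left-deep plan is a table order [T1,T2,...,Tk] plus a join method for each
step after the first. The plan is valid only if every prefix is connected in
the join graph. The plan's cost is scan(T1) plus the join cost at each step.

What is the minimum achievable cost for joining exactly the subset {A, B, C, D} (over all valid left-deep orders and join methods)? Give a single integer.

4920

Selinger DP over subsets of {A,B,C,D}:
  {B}: scan cost=80, card=80
  {C}: scan cost=20, card=20
  {D}: scan cost=20, card=20
  {A}: scan cost=500, card=500
  {BC}: card=100; try (B,nl_idx)→260, (C,hash)→360, (B,merge)→780, (C,merge)→840, (B,hash)→1160, (B,nl)→1620 …(+1); best=260 via (B,nl_idx)
  {CD}: card=100; try (D,hash)→240, (C,hash)→240, (D,merge)→260, (C,merge)→260, (D,nl)→420, (C,nl)→420; best=240 via (D,hash)
  {AD}: card=400; try (D,hash)→1200, (A,merge)→5140, (D,merge)→5620, (A,hash)→9040, (A,nl)→10020, (D,nl)→10500; best=1200 via (D,hash)
  {BCD}: card=500; try (D,hash)→560, (D,merge)→1180, (B,nl_idx)→1440, (B,hash)→1460, (B,merge)→1680, (D,nl)→2260 …(+1); best=560 via (D,hash)
  {ACD}: card=2000; try (C,hash)→1800, (C,merge)→5320, (A,merge)→6040, (C,nl)→9200, (A,hash)→9340, (A,nl)→50240; best=1800 via (C,hash)
  {ABCD}: card=10000; try (B,hash)→4920, (A,hash)→10060, (A,merge)→10560, (B,nl_idx)→25800, (B,merge)→26440, (B,nl)→161800 …(+1); best=4920 via (B,hash)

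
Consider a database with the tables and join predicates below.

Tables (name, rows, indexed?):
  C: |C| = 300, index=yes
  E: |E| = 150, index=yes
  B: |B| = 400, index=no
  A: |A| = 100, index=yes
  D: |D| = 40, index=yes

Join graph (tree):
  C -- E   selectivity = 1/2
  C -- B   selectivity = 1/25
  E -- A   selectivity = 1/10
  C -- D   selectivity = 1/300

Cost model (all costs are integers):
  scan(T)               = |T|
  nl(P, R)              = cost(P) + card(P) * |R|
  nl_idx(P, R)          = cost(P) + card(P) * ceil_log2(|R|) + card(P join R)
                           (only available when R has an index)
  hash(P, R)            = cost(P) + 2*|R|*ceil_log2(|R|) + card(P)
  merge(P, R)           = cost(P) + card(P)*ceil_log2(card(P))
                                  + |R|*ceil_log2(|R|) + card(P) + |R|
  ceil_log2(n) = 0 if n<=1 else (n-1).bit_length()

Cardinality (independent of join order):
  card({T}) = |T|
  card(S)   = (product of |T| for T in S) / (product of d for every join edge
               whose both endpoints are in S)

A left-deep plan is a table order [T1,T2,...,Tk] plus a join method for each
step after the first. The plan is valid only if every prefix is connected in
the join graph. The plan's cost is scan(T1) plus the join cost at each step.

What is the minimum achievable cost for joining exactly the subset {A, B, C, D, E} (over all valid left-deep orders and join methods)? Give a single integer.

Selinger DP over subsets of {A,B,C,D,E}:
  {C}: scan cost=300, card=300
  {E}: scan cost=150, card=150
  {B}: scan cost=400, card=400
  {A}: scan cost=100, card=100
  {D}: scan cost=40, card=40
  {CE}: card=22500; try (E,hash)→3000, (C,merge)→4500, (E,merge)→4650, (C,hash)→5700, (C,nl_idx)→24000, (E,nl_idx)→25200 …(+2); best=3000 via (E,hash)
  {BC}: card=4800; try (C,hash)→6200, (B,merge)→7300, (C,merge)→7400, (B,hash)→7800, (C,nl_idx)→8800, (B,nl)→120300 …(+1); best=6200 via (C,hash)
  {CD}: card=40; try (C,nl_idx)→440, (D,hash)→1080, (D,nl_idx)→2140, (C,merge)→3320, (D,merge)→3580, (C,hash)→5480 …(+2); best=440 via (C,nl_idx)
  {AE}: card=1500; try (A,hash)→1700, (E,merge)→2250, (A,merge)→2300, (E,nl_idx)→2400, (E,hash)→2600, (A,nl_idx)→2700 …(+2); best=1700 via (A,hash)
  {BCE}: card=360000; try (E,hash)→13400, (B,hash)→32700, (E,merge)→74750, (B,merge)→367000, (E,nl_idx)→404600, (E,nl)→726200 …(+1); best=13400 via (E,hash)
  {ACE}: card=225000; try (C,hash)→8600, (C,merge)→22700, (A,hash)→26900, (C,nl_idx)→240200, (A,merge)→363800, (A,nl_idx)→385500 …(+2); best=8600 via (C,hash)
  {CDE}: card=3000; try (E,merge)→2070, (E,hash)→2880, (E,nl_idx)→3760, (E,nl)→6440, (D,hash)→25980, (D,nl_idx)→141000 …(+2); best=2070 via (E,merge)
  {BCD}: card=640; try (B,merge)→4720, (B,hash)→7680, (D,hash)→11480, (B,nl)→16440, (D,nl_idx)→35640, (D,merge)→73680 …(+1); best=4720 via (B,merge)
  {ABCE}: card=3600000; try (B,hash)→240800, (A,hash)→374800, (B,merge)→4287600, (A,nl_idx)→6133400, (A,merge)→7214200, (A,nl)→36013400 …(+1); best=240800 via (B,hash)
  {BCDE}: card=48000; try (E,hash)→7760, (B,hash)→12270, (E,merge)→13110, (B,merge)→45070, (E,nl_idx)→57840, (E,nl)→100720 …(+5); best=7760 via (E,hash)
  {ACDE}: card=30000; try (A,hash)→6470, (A,merge)→41870, (A,nl_idx)→53070, (D,hash)→234080, (A,nl)→302070, (D,nl_idx)→1388600 …(+2); best=6470 via (A,hash)
  {ABCDE}: card=480000; try (B,hash)→43670, (A,hash)→57160, (B,merge)→490470, (A,nl_idx)→823760, (A,merge)→824560, (D,hash)→3841280 …(+5); best=43670 via (B,hash)

43670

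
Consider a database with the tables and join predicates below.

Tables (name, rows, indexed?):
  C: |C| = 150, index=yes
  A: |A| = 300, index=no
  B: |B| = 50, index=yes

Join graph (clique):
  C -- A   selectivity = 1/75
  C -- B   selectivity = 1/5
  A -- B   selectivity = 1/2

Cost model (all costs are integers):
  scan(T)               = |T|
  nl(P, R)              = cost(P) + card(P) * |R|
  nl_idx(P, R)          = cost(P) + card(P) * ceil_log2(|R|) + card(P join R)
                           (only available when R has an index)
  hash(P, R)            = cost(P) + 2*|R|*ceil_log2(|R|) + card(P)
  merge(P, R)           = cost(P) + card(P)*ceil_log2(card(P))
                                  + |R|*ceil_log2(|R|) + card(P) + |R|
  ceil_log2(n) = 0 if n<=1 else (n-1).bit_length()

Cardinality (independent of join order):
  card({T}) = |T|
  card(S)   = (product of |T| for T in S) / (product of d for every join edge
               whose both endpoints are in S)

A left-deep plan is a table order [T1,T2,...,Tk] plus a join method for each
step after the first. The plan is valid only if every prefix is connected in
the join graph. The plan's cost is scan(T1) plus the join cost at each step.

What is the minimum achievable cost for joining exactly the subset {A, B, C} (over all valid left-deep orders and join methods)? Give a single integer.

4200

Selinger DP over subsets of {A,B,C}:
  {C}: scan cost=150, card=150
  {A}: scan cost=300, card=300
  {B}: scan cost=50, card=50
  {AC}: card=600; try (C,hash)→3000, (C,nl_idx)→3300, (A,merge)→4500, (C,merge)→4650, (A,hash)→5700, (A,nl)→45150 …(+1); best=3000 via (C,hash)
  {BC}: card=1500; try (B,hash)→900, (C,merge)→1750, (B,merge)→1850, (C,nl_idx)→1950, (C,hash)→2500, (B,nl_idx)→2550 …(+2); best=900 via (B,hash)
  {AB}: card=7500; try (B,hash)→1200, (A,merge)→3400, (B,merge)→3650, (A,hash)→5500, (B,nl_idx)→9600, (A,nl)→15050 …(+1); best=1200 via (B,hash)
  {ABC}: card=3000; try (B,hash)→4200, (A,hash)→7800, (B,nl_idx)→9600, (B,merge)→9950, (C,hash)→11100, (A,merge)→21900 …(+5); best=4200 via (B,hash)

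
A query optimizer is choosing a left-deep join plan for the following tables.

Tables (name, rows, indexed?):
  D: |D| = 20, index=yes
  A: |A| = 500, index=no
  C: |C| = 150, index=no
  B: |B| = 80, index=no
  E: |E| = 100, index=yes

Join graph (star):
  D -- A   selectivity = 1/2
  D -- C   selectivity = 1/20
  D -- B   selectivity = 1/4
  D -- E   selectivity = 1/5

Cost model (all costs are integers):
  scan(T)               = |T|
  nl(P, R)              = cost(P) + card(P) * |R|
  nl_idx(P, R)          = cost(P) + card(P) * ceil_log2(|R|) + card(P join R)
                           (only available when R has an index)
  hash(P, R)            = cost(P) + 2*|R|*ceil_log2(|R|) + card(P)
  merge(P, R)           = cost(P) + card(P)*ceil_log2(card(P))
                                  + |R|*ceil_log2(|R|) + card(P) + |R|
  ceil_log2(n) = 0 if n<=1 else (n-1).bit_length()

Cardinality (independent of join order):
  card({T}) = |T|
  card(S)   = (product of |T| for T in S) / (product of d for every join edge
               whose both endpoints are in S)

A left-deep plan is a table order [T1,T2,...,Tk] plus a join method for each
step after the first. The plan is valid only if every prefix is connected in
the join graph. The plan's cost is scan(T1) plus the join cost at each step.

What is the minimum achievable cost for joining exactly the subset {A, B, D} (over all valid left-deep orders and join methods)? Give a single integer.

Selinger DP over subsets of {A,B,D}:
  {D}: scan cost=20, card=20
  {A}: scan cost=500, card=500
  {B}: scan cost=80, card=80
  {AD}: card=5000; try (D,hash)→1200, (A,merge)→5140, (D,merge)→5620, (D,nl_idx)→8000, (A,hash)→9040, (A,nl)→10020 …(+1); best=1200 via (D,hash)
  {BD}: card=400; try (D,hash)→360, (B,merge)→780, (D,merge)→840, (D,nl_idx)→880, (B,hash)→1160, (B,nl)→1620 …(+1); best=360 via (D,hash)
  {ABD}: card=100000; try (B,hash)→7320, (A,merge)→9360, (A,hash)→9760, (B,merge)→71840, (A,nl)→200360, (B,nl)→401200; best=7320 via (B,hash)

7320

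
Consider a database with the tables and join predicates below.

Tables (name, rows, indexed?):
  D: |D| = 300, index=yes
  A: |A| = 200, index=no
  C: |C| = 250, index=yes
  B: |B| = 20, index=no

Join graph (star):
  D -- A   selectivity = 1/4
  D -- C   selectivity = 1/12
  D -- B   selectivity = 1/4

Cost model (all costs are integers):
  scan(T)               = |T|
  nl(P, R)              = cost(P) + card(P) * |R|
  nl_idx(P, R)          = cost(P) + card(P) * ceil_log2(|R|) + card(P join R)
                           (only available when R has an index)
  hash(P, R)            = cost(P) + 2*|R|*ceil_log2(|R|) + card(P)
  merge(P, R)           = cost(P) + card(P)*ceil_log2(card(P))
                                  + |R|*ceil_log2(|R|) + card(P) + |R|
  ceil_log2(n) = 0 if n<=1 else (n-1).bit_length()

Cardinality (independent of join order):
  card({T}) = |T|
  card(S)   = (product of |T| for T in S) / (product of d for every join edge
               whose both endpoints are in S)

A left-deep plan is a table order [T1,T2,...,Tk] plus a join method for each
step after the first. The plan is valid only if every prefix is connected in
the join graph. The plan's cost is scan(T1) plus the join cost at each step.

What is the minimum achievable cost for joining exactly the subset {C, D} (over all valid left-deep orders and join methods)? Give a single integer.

4600

Selinger DP over subsets of {C,D}:
  {D}: scan cost=300, card=300
  {C}: scan cost=250, card=250
  {CD}: card=6250; try (C,hash)→4600, (D,merge)→5500, (C,merge)→5550, (D,hash)→5900, (D,nl_idx)→8750, (C,nl_idx)→8950 …(+2); best=4600 via (C,hash)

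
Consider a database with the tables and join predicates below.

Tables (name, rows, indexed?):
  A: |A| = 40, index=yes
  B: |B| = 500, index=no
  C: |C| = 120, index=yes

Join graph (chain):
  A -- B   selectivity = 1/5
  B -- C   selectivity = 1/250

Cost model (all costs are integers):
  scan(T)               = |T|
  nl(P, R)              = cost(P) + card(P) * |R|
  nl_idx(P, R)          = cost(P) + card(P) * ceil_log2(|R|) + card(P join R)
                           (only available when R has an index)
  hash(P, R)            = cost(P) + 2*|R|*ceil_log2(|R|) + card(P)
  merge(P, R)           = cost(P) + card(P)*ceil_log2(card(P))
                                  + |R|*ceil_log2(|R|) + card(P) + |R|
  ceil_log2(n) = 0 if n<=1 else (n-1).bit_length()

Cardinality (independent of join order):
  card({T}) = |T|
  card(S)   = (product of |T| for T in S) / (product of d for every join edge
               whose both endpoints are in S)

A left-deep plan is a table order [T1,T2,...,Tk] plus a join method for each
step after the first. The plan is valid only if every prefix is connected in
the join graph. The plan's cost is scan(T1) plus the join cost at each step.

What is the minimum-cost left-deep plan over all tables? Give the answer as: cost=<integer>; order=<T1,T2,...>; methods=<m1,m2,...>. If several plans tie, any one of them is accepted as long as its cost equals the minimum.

cost=3400; order=B,C,A; methods=hash,hash

Selinger DP (subsets sized 1..n):
  {A}: scan cost=40, card=40
  {B}: scan cost=500, card=500
  {C}: scan cost=120, card=120
  {AB}: card=4000; try (A,hash)→1480, (B,merge)→5320, (A,merge)→5780, (A,nl_idx)→7500, (B,hash)→9080, (B,nl)→20040 …(+1); best=1480 via (A,hash)
  {BC}: card=240; try (C,hash)→2680, (C,nl_idx)→4240, (B,merge)→6080, (C,merge)→6460, (B,hash)→9240, (B,nl)→60120 …(+1); best=2680 via (C,hash)
  {ABC}: card=1920; try (A,hash)→3400, (A,merge)→5120, (A,nl_idx)→6040, (C,hash)→7160, (A,nl)→12280, (C,nl_idx)→31400 …(+2); best=3400 via (A,hash)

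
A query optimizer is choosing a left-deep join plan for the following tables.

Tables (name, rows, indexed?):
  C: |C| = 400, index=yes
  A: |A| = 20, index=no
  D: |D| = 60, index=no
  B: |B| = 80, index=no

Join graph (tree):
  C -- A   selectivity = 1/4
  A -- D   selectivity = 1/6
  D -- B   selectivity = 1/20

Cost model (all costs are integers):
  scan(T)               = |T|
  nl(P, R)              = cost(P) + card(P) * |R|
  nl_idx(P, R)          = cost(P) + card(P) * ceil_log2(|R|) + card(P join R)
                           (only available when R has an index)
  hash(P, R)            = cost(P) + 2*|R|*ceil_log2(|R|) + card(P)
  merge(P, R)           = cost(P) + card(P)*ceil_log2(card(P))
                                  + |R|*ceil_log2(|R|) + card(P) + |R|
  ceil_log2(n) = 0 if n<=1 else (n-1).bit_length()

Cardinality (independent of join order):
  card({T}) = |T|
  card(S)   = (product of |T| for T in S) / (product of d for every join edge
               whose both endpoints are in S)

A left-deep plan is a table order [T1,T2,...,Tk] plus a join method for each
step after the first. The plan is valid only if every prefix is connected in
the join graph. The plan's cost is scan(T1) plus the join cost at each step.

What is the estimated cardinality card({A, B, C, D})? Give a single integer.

Tables in S: A(20), B(80), C(400), D(60)
Edges inside S: C-A(d=4), A-D(d=6), D-B(d=20)
numerator = 20 * 80 * 400 * 60 = 38400000
denominator = 4 * 6 * 20 = 480
card(S) = 38400000 / 480 = 80000

80000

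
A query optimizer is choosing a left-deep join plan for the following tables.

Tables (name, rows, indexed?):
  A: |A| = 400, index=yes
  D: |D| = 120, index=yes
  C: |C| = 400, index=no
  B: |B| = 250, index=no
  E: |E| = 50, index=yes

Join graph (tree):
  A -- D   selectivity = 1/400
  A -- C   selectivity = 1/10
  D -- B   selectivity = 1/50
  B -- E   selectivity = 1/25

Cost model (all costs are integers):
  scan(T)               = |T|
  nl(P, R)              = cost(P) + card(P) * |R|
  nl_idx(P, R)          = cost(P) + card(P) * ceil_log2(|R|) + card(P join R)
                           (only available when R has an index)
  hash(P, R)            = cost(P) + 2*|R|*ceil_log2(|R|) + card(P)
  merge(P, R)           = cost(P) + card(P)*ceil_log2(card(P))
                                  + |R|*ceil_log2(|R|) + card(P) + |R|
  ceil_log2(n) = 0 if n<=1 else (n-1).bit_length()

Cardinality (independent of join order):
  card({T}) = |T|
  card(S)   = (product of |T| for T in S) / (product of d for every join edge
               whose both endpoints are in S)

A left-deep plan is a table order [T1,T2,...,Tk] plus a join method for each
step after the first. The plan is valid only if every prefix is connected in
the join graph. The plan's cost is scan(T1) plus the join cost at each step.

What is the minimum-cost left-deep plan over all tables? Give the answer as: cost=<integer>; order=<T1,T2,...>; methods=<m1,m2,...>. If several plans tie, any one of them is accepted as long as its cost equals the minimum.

Selinger DP (subsets sized 1..n):
  {A}: scan cost=400, card=400
  {D}: scan cost=120, card=120
  {C}: scan cost=400, card=400
  {B}: scan cost=250, card=250
  {E}: scan cost=50, card=50
  {AD}: card=120; try (A,nl_idx)→1320, (D,hash)→2480, (D,nl_idx)→3320, (A,merge)→5080, (D,merge)→5360, (A,hash)→7440 …(+2); best=1320 via (A,nl_idx)
  {AC}: card=16000; try (C,hash)→8000, (A,hash)→8000, (C,merge)→8400, (A,merge)→8400, (A,nl_idx)→20000, (C,nl)→160400 …(+1); best=8000 via (C,hash)
  {BD}: card=600; try (D,hash)→2180, (D,nl_idx)→2600, (B,merge)→3330, (D,merge)→3460, (B,hash)→4240, (B,nl)→30120 …(+1); best=2180 via (D,hash)
  {BE}: card=500; try (E,hash)→1100, (E,nl_idx)→2250, (B,merge)→2650, (E,merge)→2850, (B,hash)→4100, (B,nl)→12550 …(+1); best=1100 via (E,hash)
  {ACD}: card=4800; try (C,merge)→6280, (C,hash)→8640, (D,hash)→25680, (C,nl)→49320, (D,nl_idx)→124800, (D,merge)→248960 …(+1); best=6280 via (C,merge)
  {ABD}: card=600; try (B,merge)→4530, (B,hash)→5440, (A,nl_idx)→8180, (A,hash)→9980, (A,merge)→12780, (B,nl)→31320 …(+1); best=4530 via (B,merge)
  {BDE}: card=1200; try (D,hash)→3280, (E,hash)→3380, (D,nl_idx)→5800, (E,nl_idx)→6980, (D,merge)→7060, (E,merge)→9130 …(+2); best=3280 via (D,hash)
  {ABCD}: card=24000; try (C,hash)→12330, (B,hash)→15080, (C,merge)→15130, (B,merge)→75730, (C,nl)→244530, (B,nl)→1206280; best=12330 via (C,hash)
  {ABDE}: card=1200; try (E,hash)→5730, (E,nl_idx)→9330, (E,merge)→11480, (A,hash)→11680, (A,nl_idx)→15280, (A,merge)→21680 …(+2); best=5730 via (E,hash)
  {ABCDE}: card=48000; try (C,hash)→14130, (C,merge)→24130, (E,hash)→36930, (E,nl_idx)→204330, (E,merge)→396680, (C,nl)→485730 …(+1); best=14130 via (C,hash)

cost=14130; order=D,A,B,E,C; methods=nl_idx,merge,hash,hash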